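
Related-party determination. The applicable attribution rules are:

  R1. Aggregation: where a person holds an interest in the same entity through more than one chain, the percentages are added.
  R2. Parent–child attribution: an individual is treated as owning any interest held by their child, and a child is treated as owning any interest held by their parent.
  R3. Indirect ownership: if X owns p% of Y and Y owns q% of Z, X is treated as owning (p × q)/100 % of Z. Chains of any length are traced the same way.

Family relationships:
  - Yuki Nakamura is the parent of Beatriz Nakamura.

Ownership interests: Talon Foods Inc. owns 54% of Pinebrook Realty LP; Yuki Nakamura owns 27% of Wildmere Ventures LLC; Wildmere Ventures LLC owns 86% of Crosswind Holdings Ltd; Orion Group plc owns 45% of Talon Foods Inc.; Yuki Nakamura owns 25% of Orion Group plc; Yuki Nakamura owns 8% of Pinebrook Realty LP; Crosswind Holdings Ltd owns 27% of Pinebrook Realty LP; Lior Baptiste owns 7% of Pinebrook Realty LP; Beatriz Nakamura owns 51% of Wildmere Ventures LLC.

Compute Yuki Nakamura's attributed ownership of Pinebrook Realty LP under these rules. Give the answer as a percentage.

32.1866%

By parent–child attribution (R2), Yuki Nakamura is treated as also owning Beatriz Nakamura's interest in Wildmere Ventures LLC, giving 27% + 51% = 78%.
Chain via Orion Group plc → Talon Foods Inc. (R3): 25% × 45% × 54% = 6.075% of Pinebrook Realty LP.
Chain via Wildmere Ventures LLC → Crosswind Holdings Ltd (R3): 78% × 86% × 27% = 18.1116% of Pinebrook Realty LP.
Direct interest in Pinebrook Realty LP: 8%.
Aggregating (R1): 6.075% + 18.1116% + 8% = 32.1866%.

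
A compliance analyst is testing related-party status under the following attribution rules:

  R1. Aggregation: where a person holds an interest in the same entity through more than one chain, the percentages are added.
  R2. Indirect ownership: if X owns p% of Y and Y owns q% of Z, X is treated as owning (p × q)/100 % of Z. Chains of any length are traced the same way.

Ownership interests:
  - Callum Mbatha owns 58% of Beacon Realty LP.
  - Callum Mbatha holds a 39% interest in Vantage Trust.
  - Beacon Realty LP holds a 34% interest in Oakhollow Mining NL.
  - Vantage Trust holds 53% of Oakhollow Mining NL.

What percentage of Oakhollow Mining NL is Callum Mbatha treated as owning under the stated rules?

Chain via Vantage Trust (R2): 39% × 53% = 20.67% of Oakhollow Mining NL.
Chain via Beacon Realty LP (R2): 58% × 34% = 19.72% of Oakhollow Mining NL.
Aggregating (R1): 20.67% + 19.72% = 40.39%.

40.39%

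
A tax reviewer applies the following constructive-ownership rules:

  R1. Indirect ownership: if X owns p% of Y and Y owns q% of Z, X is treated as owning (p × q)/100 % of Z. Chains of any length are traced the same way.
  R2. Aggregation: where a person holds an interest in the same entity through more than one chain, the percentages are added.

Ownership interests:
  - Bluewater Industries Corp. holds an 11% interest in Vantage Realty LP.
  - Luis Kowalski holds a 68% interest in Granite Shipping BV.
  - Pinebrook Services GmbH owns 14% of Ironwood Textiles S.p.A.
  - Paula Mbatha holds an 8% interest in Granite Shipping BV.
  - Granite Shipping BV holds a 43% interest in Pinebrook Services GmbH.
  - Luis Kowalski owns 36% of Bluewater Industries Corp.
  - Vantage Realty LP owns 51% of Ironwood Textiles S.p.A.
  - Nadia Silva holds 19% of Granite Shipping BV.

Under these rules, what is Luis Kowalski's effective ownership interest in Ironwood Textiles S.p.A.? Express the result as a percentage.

6.1132%

Chain via Granite Shipping BV → Pinebrook Services GmbH (R1): 68% × 43% × 14% = 4.0936% of Ironwood Textiles S.p.A.
Chain via Bluewater Industries Corp. → Vantage Realty LP (R1): 36% × 11% × 51% = 2.0196% of Ironwood Textiles S.p.A.
Aggregating (R2): 4.0936% + 2.0196% = 6.1132%.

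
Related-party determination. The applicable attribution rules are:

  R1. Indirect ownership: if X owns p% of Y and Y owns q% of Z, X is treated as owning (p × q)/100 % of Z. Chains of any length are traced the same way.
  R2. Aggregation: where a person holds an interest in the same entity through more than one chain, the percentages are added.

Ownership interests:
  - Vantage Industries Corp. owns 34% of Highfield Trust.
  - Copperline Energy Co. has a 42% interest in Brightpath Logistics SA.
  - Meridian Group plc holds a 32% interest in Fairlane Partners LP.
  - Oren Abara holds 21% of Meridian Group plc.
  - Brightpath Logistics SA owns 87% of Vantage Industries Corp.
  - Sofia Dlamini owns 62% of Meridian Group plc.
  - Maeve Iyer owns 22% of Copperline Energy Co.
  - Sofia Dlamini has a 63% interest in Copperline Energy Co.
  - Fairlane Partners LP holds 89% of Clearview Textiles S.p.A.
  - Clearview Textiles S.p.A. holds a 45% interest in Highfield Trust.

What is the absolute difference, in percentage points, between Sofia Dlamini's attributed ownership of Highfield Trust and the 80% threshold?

64.227212

Chain via Copperline Energy Co. → Brightpath Logistics SA → Vantage Industries Corp. (R1): 63% × 42% × 87% × 34% = 7.826868% of Highfield Trust.
Chain via Meridian Group plc → Fairlane Partners LP → Clearview Textiles S.p.A. (R1): 62% × 32% × 89% × 45% = 7.94592% of Highfield Trust.
Aggregating (R2): 7.826868% + 7.94592% = 15.772788%.
15.772788% falls short of the 80% threshold by 64.227212 percentage points.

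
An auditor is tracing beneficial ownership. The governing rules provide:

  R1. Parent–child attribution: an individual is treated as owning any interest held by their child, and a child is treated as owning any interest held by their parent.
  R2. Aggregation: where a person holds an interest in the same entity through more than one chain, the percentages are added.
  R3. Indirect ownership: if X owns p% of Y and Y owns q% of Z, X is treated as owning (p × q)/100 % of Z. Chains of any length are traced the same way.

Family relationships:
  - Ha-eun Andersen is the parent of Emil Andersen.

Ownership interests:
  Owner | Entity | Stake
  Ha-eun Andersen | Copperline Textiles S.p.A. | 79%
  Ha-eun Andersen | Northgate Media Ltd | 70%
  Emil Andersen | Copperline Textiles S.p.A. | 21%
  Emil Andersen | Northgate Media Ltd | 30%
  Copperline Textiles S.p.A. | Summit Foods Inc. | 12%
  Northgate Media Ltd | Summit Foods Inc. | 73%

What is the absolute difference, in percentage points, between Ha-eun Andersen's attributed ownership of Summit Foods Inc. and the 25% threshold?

60

By parent–child attribution (R1), Ha-eun Andersen is treated as also owning Emil Andersen's interest in Northgate Media Ltd, giving 70% + 30% = 100%.
By parent–child attribution (R1), Ha-eun Andersen is treated as also owning Emil Andersen's interest in Copperline Textiles S.p.A, giving 79% + 21% = 100%.
Chain via Northgate Media Ltd (R3): 100% × 73% = 73% of Summit Foods Inc.
Chain via Copperline Textiles S.p.A. (R3): 100% × 12% = 12% of Summit Foods Inc.
Aggregating (R2): 73% + 12% = 85%.
85% exceeds the 25% threshold by 60 percentage points.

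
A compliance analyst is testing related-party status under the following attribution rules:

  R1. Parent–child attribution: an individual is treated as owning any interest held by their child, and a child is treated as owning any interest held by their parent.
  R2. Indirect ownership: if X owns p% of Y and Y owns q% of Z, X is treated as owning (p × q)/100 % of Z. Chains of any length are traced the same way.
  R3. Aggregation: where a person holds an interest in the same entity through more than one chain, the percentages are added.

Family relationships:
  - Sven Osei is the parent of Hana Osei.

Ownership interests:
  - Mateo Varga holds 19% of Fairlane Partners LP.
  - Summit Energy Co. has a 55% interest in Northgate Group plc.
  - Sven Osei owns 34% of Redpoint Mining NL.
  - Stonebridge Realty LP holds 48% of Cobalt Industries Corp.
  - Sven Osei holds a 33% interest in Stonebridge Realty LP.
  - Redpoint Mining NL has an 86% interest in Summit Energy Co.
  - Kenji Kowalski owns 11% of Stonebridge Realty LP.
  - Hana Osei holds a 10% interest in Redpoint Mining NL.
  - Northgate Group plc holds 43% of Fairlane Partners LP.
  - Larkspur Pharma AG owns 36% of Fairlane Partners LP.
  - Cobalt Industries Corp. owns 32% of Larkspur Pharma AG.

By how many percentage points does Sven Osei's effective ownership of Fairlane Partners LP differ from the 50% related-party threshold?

39.226072

By parent–child attribution (R1), Sven Osei is treated as also owning Hana Osei's interest in Redpoint Mining NL, giving 34% + 10% = 44%.
Chain via Redpoint Mining NL → Summit Energy Co. → Northgate Group plc (R2): 44% × 86% × 55% × 43% = 8.94916% of Fairlane Partners LP.
Chain via Stonebridge Realty LP → Cobalt Industries Corp. → Larkspur Pharma AG (R2): 33% × 48% × 32% × 36% = 1.824768% of Fairlane Partners LP.
Aggregating (R3): 8.94916% + 1.824768% = 10.773928%.
10.773928% falls short of the 50% threshold by 39.226072 percentage points.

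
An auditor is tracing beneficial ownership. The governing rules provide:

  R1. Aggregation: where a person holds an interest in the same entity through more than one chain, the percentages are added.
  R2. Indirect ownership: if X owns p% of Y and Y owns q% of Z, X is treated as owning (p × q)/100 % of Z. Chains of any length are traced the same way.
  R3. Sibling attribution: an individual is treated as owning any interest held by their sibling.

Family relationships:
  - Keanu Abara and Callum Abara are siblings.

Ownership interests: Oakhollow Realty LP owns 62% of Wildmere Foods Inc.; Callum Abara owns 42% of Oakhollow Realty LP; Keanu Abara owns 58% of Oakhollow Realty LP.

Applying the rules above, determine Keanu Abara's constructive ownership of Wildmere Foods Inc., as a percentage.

By sibling attribution (R3), Keanu Abara is treated as also owning Callum Abara's interest in Oakhollow Realty LP, giving 58% + 42% = 100%.
Chain via Oakhollow Realty LP (R2): 100% × 62% = 62% of Wildmere Foods Inc.

62%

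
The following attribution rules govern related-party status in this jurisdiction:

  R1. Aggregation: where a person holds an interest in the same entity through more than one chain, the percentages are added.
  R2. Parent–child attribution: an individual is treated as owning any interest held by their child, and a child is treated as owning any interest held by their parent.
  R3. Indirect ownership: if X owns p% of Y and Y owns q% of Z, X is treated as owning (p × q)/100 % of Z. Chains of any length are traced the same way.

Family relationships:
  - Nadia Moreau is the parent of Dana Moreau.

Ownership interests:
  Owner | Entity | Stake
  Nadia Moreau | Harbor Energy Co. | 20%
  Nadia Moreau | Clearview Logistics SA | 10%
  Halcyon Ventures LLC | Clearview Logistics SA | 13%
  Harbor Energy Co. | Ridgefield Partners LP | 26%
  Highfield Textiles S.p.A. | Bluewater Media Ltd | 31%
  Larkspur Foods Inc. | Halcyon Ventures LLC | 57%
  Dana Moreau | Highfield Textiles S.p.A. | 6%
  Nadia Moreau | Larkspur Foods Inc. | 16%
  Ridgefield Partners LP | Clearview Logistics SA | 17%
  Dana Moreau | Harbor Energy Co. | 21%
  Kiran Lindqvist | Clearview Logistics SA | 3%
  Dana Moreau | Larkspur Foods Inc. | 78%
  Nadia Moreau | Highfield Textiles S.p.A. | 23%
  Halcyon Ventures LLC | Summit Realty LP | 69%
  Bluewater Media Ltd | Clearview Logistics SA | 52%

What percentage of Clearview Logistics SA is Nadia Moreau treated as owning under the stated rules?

By parent–child attribution (R2), Nadia Moreau is treated as also owning Dana Moreau's interest in Harbor Energy Co, giving 20% + 21% = 41%.
By parent–child attribution (R2), Nadia Moreau is treated as also owning Dana Moreau's interest in Larkspur Foods Inc, giving 16% + 78% = 94%.
By parent–child attribution (R2), Nadia Moreau is treated as also owning Dana Moreau's interest in Highfield Textiles S.p.A, giving 23% + 6% = 29%.
Chain via Harbor Energy Co. → Ridgefield Partners LP (R3): 41% × 26% × 17% = 1.8122% of Clearview Logistics SA.
Chain via Larkspur Foods Inc. → Halcyon Ventures LLC (R3): 94% × 57% × 13% = 6.9654% of Clearview Logistics SA.
Chain via Highfield Textiles S.p.A. → Bluewater Media Ltd (R3): 29% × 31% × 52% = 4.6748% of Clearview Logistics SA.
Direct interest in Clearview Logistics SA: 10%.
Aggregating (R1): 1.8122% + 6.9654% + 4.6748% + 10% = 23.4524%.

23.4524%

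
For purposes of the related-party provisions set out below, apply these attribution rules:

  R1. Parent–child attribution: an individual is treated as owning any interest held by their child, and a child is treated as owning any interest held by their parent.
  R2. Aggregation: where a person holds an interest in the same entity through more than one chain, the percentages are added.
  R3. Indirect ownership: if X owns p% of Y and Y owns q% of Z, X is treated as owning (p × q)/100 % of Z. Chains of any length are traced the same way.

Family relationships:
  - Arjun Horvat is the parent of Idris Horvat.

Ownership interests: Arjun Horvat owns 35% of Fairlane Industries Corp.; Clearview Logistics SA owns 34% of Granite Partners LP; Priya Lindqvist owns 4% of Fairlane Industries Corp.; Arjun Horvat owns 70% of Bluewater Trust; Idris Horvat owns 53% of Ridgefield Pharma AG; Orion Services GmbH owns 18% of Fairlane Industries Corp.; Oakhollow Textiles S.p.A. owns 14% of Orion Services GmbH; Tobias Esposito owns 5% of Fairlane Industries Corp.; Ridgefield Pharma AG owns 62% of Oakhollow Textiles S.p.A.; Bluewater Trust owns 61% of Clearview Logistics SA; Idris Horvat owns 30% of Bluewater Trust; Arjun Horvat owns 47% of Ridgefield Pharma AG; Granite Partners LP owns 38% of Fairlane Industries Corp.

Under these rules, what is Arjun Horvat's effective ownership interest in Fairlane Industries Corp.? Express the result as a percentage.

By parent–child attribution (R1), Arjun Horvat is treated as also owning Idris Horvat's interest in Bluewater Trust, giving 70% + 30% = 100%.
By parent–child attribution (R1), Arjun Horvat is treated as also owning Idris Horvat's interest in Ridgefield Pharma AG, giving 47% + 53% = 100%.
Chain via Bluewater Trust → Clearview Logistics SA → Granite Partners LP (R3): 100% × 61% × 34% × 38% = 7.8812% of Fairlane Industries Corp.
Chain via Ridgefield Pharma AG → Oakhollow Textiles S.p.A. → Orion Services GmbH (R3): 100% × 62% × 14% × 18% = 1.5624% of Fairlane Industries Corp.
Direct interest in Fairlane Industries Corp: 35%.
Aggregating (R2): 7.8812% + 1.5624% + 35% = 44.4436%.

44.4436%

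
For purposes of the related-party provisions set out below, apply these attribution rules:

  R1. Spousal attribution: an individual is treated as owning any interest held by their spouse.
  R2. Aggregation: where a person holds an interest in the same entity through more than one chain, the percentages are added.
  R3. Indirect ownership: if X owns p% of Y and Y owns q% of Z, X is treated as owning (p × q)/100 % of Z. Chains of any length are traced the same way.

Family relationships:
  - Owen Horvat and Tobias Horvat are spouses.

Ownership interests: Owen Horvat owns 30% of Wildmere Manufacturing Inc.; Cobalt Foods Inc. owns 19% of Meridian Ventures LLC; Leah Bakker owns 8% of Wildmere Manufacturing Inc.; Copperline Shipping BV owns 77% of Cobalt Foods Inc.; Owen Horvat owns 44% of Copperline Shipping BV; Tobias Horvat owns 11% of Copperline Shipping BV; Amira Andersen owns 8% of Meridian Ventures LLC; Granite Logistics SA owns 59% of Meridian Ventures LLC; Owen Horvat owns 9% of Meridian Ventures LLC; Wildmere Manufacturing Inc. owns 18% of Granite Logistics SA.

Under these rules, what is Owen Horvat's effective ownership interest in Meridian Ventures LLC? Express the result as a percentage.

By spousal attribution (R1), Owen Horvat is treated as also owning Tobias Horvat's interest in Copperline Shipping BV, giving 44% + 11% = 55%.
Chain via Wildmere Manufacturing Inc. → Granite Logistics SA (R3): 30% × 18% × 59% = 3.186% of Meridian Ventures LLC.
Chain via Copperline Shipping BV → Cobalt Foods Inc. (R3): 55% × 77% × 19% = 8.0465% of Meridian Ventures LLC.
Direct interest in Meridian Ventures LLC: 9%.
Aggregating (R2): 3.186% + 8.0465% + 9% = 20.2325%.

20.2325%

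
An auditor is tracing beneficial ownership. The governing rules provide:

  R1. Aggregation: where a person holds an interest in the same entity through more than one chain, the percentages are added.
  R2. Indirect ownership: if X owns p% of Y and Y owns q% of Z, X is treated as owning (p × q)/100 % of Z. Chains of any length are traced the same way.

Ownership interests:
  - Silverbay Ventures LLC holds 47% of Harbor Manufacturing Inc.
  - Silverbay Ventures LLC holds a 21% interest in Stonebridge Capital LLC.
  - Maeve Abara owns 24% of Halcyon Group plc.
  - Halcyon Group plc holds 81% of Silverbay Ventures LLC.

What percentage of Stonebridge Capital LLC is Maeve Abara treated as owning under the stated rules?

4.0824%

Chain via Halcyon Group plc → Silverbay Ventures LLC (R2): 24% × 81% × 21% = 4.0824% of Stonebridge Capital LLC.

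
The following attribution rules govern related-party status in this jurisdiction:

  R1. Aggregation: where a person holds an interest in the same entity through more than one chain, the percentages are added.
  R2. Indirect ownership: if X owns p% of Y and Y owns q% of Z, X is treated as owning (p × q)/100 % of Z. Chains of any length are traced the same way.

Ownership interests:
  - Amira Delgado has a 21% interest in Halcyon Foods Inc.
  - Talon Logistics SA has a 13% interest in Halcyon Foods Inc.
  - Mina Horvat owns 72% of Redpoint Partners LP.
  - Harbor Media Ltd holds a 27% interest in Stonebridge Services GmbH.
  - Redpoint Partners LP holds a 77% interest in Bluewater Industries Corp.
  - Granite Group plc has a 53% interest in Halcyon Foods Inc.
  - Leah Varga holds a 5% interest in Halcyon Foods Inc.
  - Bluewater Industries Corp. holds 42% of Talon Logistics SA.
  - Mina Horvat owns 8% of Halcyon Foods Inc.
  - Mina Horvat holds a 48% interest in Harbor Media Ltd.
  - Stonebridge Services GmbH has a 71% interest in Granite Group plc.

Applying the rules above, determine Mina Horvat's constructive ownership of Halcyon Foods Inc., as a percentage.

15.903872%

Chain via Redpoint Partners LP → Bluewater Industries Corp. → Talon Logistics SA (R2): 72% × 77% × 42% × 13% = 3.027024% of Halcyon Foods Inc.
Chain via Harbor Media Ltd → Stonebridge Services GmbH → Granite Group plc (R2): 48% × 27% × 71% × 53% = 4.876848% of Halcyon Foods Inc.
Direct interest in Halcyon Foods Inc: 8%.
Aggregating (R1): 3.027024% + 4.876848% + 8% = 15.903872%.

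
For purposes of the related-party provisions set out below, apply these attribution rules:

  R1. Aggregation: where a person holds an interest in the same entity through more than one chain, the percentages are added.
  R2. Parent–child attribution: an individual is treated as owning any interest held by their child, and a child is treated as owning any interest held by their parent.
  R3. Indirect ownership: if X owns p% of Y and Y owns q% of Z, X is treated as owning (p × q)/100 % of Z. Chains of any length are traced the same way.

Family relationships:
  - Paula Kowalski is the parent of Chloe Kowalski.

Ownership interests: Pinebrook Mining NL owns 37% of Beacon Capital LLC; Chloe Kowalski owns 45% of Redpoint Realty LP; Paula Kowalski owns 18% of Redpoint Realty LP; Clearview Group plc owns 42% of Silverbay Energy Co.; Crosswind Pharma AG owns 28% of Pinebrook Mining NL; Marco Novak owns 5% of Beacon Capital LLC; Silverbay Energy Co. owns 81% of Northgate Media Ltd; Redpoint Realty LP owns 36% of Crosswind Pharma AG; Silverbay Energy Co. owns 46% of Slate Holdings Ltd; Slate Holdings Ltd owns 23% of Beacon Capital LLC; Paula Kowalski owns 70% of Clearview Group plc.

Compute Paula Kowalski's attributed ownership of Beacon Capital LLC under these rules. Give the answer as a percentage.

5.460168%

By parent–child attribution (R2), Paula Kowalski is treated as also owning Chloe Kowalski's interest in Redpoint Realty LP, giving 18% + 45% = 63%.
Chain via Clearview Group plc → Silverbay Energy Co. → Slate Holdings Ltd (R3): 70% × 42% × 46% × 23% = 3.11052% of Beacon Capital LLC.
Chain via Redpoint Realty LP → Crosswind Pharma AG → Pinebrook Mining NL (R3): 63% × 36% × 28% × 37% = 2.349648% of Beacon Capital LLC.
Aggregating (R1): 3.11052% + 2.349648% = 5.460168%.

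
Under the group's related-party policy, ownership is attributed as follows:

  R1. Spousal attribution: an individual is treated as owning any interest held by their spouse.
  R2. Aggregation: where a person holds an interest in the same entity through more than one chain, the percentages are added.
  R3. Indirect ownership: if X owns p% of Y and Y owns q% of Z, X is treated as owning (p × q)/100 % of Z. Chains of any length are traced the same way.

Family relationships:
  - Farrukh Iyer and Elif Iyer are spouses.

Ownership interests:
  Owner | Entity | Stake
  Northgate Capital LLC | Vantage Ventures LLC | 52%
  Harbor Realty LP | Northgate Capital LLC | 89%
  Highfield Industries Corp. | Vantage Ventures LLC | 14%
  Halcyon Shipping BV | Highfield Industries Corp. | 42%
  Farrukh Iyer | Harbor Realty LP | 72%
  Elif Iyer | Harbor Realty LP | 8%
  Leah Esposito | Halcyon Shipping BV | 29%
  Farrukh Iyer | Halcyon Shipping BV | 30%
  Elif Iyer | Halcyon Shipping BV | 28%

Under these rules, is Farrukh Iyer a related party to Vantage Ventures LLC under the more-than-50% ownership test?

By spousal attribution (R1), Farrukh Iyer is treated as also owning Elif Iyer's interest in Harbor Realty LP, giving 72% + 8% = 80%.
By spousal attribution (R1), Farrukh Iyer is treated as also owning Elif Iyer's interest in Halcyon Shipping BV, giving 30% + 28% = 58%.
Chain via Harbor Realty LP → Northgate Capital LLC (R3): 80% × 89% × 52% = 37.024% of Vantage Ventures LLC.
Chain via Halcyon Shipping BV → Highfield Industries Corp. (R3): 58% × 42% × 14% = 3.4104% of Vantage Ventures LLC.
Aggregating (R2): 37.024% + 3.4104% = 40.4344%.
40.4344% does not exceed the 50% threshold, so Farrukh is not a related party to Vantage Ventures LLC.

No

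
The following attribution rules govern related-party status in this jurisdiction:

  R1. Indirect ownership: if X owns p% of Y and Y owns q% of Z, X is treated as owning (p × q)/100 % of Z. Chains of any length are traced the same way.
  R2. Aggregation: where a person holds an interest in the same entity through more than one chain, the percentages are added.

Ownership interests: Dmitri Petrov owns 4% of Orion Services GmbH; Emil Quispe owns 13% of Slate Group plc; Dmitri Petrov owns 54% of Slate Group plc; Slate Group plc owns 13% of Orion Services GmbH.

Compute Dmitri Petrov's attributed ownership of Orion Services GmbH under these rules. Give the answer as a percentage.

11.02%

Chain via Slate Group plc (R1): 54% × 13% = 7.02% of Orion Services GmbH.
Direct interest in Orion Services GmbH: 4%.
Aggregating (R2): 7.02% + 4% = 11.02%.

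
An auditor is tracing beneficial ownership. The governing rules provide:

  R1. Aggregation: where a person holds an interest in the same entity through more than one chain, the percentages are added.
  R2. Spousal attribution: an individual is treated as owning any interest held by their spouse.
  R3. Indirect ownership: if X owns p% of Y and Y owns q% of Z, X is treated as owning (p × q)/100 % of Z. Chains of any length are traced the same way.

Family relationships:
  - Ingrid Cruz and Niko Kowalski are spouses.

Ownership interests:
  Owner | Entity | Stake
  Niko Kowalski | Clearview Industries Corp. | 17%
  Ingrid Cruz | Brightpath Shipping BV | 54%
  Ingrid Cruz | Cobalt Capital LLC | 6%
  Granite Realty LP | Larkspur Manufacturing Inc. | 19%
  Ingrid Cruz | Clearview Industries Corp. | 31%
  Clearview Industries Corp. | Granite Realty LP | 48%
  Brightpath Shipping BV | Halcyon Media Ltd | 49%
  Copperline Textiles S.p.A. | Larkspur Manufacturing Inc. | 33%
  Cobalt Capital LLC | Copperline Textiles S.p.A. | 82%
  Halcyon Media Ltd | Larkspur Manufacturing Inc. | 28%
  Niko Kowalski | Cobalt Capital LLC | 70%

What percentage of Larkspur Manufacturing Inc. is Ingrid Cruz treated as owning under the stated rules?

By spousal attribution (R2), Ingrid Cruz is treated as also owning Niko Kowalski's interest in Cobalt Capital LLC, giving 6% + 70% = 76%.
By spousal attribution (R2), Ingrid Cruz is treated as also owning Niko Kowalski's interest in Clearview Industries Corp, giving 31% + 17% = 48%.
Chain via Brightpath Shipping BV → Halcyon Media Ltd (R3): 54% × 49% × 28% = 7.4088% of Larkspur Manufacturing Inc.
Chain via Cobalt Capital LLC → Copperline Textiles S.p.A. (R3): 76% × 82% × 33% = 20.5656% of Larkspur Manufacturing Inc.
Chain via Clearview Industries Corp. → Granite Realty LP (R3): 48% × 48% × 19% = 4.3776% of Larkspur Manufacturing Inc.
Aggregating (R1): 7.4088% + 20.5656% + 4.3776% = 32.352%.

32.352%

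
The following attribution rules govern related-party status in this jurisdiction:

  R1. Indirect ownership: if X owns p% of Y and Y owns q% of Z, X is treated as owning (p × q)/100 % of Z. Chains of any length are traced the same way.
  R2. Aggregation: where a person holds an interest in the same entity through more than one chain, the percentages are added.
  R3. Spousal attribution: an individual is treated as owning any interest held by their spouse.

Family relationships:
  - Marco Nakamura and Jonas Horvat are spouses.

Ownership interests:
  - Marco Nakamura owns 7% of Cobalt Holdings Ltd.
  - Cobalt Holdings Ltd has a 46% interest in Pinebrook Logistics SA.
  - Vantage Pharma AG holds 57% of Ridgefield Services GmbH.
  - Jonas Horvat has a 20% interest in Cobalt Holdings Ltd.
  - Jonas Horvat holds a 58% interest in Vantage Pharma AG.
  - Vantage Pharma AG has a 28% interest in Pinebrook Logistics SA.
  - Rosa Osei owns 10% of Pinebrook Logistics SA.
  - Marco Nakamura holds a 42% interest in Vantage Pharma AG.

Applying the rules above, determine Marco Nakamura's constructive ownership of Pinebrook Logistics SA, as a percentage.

40.42%

By spousal attribution (R3), Marco Nakamura is treated as also owning Jonas Horvat's interest in Cobalt Holdings Ltd, giving 7% + 20% = 27%.
By spousal attribution (R3), Marco Nakamura is treated as also owning Jonas Horvat's interest in Vantage Pharma AG, giving 42% + 58% = 100%.
Chain via Cobalt Holdings Ltd (R1): 27% × 46% = 12.42% of Pinebrook Logistics SA.
Chain via Vantage Pharma AG (R1): 100% × 28% = 28% of Pinebrook Logistics SA.
Aggregating (R2): 12.42% + 28% = 40.42%.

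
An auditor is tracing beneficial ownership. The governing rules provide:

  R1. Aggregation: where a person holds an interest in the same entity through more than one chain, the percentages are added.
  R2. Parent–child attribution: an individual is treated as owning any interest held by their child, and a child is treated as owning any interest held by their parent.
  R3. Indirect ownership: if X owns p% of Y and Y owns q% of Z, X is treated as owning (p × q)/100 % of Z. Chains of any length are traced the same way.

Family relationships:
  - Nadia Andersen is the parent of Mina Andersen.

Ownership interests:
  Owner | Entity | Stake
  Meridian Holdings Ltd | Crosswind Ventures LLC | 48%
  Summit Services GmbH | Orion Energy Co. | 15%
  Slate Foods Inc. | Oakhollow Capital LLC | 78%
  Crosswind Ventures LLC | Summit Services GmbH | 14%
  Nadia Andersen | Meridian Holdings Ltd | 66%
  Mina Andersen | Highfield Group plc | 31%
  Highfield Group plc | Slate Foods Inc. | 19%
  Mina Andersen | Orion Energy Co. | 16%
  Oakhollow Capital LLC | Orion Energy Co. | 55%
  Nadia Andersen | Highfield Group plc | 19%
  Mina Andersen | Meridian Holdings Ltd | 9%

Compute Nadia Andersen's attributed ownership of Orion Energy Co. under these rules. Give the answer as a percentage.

20.8315%

By parent–child attribution (R2), Nadia Andersen is treated as also owning Mina Andersen's interest in Meridian Holdings Ltd, giving 66% + 9% = 75%.
By parent–child attribution (R2), Nadia Andersen is treated as also owning Mina Andersen's interest in Highfield Group plc, giving 19% + 31% = 50%.
By parent–child attribution (R2), Nadia Andersen is treated as owning Mina Andersen's 16% interest in Orion Energy Co.
Chain via Meridian Holdings Ltd → Crosswind Ventures LLC → Summit Services GmbH (R3): 75% × 48% × 14% × 15% = 0.756% of Orion Energy Co.
Chain via Highfield Group plc → Slate Foods Inc. → Oakhollow Capital LLC (R3): 50% × 19% × 78% × 55% = 4.0755% of Orion Energy Co.
Direct interest in Orion Energy Co: 16%.
Aggregating (R1): 0.756% + 4.0755% + 16% = 20.8315%.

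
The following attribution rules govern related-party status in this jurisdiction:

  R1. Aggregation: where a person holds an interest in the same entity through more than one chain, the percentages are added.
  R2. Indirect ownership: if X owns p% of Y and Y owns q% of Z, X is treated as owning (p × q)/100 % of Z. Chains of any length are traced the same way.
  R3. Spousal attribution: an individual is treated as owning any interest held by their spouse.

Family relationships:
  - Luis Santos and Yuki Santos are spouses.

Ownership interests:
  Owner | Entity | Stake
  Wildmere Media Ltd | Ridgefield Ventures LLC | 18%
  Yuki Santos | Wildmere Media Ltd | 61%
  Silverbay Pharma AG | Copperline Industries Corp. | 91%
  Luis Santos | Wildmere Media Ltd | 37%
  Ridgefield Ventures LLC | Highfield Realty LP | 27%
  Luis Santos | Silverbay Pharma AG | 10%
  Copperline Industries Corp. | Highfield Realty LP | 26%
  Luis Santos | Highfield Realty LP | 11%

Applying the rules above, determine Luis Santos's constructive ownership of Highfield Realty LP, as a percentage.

18.1288%

By spousal attribution (R3), Luis Santos is treated as also owning Yuki Santos's interest in Wildmere Media Ltd, giving 37% + 61% = 98%.
Chain via Wildmere Media Ltd → Ridgefield Ventures LLC (R2): 98% × 18% × 27% = 4.7628% of Highfield Realty LP.
Chain via Silverbay Pharma AG → Copperline Industries Corp. (R2): 10% × 91% × 26% = 2.366% of Highfield Realty LP.
Direct interest in Highfield Realty LP: 11%.
Aggregating (R1): 4.7628% + 2.366% + 11% = 18.1288%.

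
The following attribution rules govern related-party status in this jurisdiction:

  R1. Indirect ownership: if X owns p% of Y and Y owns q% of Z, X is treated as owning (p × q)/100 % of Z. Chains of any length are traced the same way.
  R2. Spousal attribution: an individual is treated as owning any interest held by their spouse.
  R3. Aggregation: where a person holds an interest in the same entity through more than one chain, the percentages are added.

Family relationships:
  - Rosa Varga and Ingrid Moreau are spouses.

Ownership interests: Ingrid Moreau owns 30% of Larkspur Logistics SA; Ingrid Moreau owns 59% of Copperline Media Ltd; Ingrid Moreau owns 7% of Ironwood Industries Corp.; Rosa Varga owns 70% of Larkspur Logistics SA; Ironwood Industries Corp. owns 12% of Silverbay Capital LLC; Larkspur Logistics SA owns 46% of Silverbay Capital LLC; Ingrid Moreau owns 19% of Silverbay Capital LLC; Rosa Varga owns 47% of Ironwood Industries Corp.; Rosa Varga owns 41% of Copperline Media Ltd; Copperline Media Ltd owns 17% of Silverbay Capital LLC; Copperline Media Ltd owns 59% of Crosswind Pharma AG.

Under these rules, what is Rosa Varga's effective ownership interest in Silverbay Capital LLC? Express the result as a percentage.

88.48%

By spousal attribution (R2), Rosa Varga is treated as also owning Ingrid Moreau's interest in Larkspur Logistics SA, giving 70% + 30% = 100%.
By spousal attribution (R2), Rosa Varga is treated as also owning Ingrid Moreau's interest in Ironwood Industries Corp, giving 47% + 7% = 54%.
By spousal attribution (R2), Rosa Varga is treated as also owning Ingrid Moreau's interest in Copperline Media Ltd, giving 41% + 59% = 100%.
By spousal attribution (R2), Rosa Varga is treated as owning Ingrid Moreau's 19% interest in Silverbay Capital LLC.
Chain via Larkspur Logistics SA (R1): 100% × 46% = 46% of Silverbay Capital LLC.
Chain via Ironwood Industries Corp. (R1): 54% × 12% = 6.48% of Silverbay Capital LLC.
Chain via Copperline Media Ltd (R1): 100% × 17% = 17% of Silverbay Capital LLC.
Direct interest in Silverbay Capital LLC: 19%.
Aggregating (R3): 46% + 6.48% + 17% + 19% = 88.48%.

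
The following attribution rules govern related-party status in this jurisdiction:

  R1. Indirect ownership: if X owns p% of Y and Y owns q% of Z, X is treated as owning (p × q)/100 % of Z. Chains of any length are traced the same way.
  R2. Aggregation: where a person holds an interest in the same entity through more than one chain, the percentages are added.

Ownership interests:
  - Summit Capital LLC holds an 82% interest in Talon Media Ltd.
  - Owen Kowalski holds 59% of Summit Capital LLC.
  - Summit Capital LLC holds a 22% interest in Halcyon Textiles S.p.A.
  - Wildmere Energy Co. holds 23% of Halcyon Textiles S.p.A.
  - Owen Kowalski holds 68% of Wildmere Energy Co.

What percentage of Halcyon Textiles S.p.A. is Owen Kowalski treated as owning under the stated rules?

28.62%

Chain via Summit Capital LLC (R1): 59% × 22% = 12.98% of Halcyon Textiles S.p.A.
Chain via Wildmere Energy Co. (R1): 68% × 23% = 15.64% of Halcyon Textiles S.p.A.
Aggregating (R2): 12.98% + 15.64% = 28.62%.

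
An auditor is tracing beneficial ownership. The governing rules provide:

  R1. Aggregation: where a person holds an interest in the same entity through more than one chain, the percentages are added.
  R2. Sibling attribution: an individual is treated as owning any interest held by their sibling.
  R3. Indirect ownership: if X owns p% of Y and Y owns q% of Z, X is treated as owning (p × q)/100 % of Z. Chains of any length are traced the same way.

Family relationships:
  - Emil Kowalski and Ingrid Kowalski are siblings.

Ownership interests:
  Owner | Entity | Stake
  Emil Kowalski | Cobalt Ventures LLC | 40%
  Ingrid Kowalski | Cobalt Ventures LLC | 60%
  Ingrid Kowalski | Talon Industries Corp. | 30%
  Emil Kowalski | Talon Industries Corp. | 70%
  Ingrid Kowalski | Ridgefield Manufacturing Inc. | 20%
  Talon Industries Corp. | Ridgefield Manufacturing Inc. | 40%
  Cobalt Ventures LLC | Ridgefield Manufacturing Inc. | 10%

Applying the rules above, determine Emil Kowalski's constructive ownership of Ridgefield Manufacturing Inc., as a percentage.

By sibling attribution (R2), Emil Kowalski is treated as also owning Ingrid Kowalski's interest in Cobalt Ventures LLC, giving 40% + 60% = 100%.
By sibling attribution (R2), Emil Kowalski is treated as also owning Ingrid Kowalski's interest in Talon Industries Corp, giving 70% + 30% = 100%.
By sibling attribution (R2), Emil Kowalski is treated as owning Ingrid Kowalski's 20% interest in Ridgefield Manufacturing Inc.
Chain via Cobalt Ventures LLC (R3): 100% × 10% = 10% of Ridgefield Manufacturing Inc.
Chain via Talon Industries Corp. (R3): 100% × 40% = 40% of Ridgefield Manufacturing Inc.
Direct interest in Ridgefield Manufacturing Inc: 20%.
Aggregating (R1): 10% + 40% + 20% = 70%.

70%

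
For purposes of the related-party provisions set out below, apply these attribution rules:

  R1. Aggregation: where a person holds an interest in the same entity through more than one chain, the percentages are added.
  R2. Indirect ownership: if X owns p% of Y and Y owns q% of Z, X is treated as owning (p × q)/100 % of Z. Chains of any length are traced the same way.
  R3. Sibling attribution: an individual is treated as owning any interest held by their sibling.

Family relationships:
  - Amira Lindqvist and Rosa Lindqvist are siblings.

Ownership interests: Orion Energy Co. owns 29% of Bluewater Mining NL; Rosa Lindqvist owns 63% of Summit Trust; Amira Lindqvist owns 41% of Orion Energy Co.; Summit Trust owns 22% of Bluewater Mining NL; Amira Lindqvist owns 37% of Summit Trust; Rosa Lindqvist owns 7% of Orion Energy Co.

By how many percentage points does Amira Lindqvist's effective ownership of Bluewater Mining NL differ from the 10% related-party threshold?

25.92

By sibling attribution (R3), Amira Lindqvist is treated as also owning Rosa Lindqvist's interest in Orion Energy Co, giving 41% + 7% = 48%.
By sibling attribution (R3), Amira Lindqvist is treated as also owning Rosa Lindqvist's interest in Summit Trust, giving 37% + 63% = 100%.
Chain via Orion Energy Co. (R2): 48% × 29% = 13.92% of Bluewater Mining NL.
Chain via Summit Trust (R2): 100% × 22% = 22% of Bluewater Mining NL.
Aggregating (R1): 13.92% + 22% = 35.92%.
35.92% exceeds the 10% threshold by 25.92 percentage points.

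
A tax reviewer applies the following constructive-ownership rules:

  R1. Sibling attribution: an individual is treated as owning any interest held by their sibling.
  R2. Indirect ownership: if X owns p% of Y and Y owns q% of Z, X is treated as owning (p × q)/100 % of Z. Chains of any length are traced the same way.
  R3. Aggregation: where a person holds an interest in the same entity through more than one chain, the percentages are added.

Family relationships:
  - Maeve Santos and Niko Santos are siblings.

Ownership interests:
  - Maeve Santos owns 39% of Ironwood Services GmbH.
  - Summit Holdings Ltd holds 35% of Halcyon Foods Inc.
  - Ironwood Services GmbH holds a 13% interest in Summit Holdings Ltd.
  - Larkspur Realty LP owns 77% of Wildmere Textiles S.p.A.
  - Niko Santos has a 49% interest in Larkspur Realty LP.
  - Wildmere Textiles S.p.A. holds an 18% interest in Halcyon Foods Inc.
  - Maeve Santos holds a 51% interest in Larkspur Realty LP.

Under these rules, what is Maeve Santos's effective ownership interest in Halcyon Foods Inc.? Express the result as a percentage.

15.6345%

By sibling attribution (R1), Maeve Santos is treated as also owning Niko Santos's interest in Larkspur Realty LP, giving 51% + 49% = 100%.
Chain via Ironwood Services GmbH → Summit Holdings Ltd (R2): 39% × 13% × 35% = 1.7745% of Halcyon Foods Inc.
Chain via Larkspur Realty LP → Wildmere Textiles S.p.A. (R2): 100% × 77% × 18% = 13.86% of Halcyon Foods Inc.
Aggregating (R3): 1.7745% + 13.86% = 15.6345%.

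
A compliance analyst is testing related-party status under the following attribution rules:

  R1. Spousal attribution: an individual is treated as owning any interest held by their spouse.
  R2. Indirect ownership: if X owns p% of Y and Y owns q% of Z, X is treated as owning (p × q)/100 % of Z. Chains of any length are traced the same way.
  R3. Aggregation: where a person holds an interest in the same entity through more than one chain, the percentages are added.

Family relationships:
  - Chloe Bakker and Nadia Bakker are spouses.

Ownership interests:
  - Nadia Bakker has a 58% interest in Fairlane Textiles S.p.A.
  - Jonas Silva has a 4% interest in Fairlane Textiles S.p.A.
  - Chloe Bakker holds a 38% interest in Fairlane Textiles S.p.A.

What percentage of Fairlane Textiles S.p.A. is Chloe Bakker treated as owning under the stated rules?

96%

By spousal attribution (R1), Chloe Bakker is treated as also owning Nadia Bakker's interest in Fairlane Textiles S.p.A, giving 38% + 58% = 96%.
Direct interest in Fairlane Textiles S.p.A: 96%.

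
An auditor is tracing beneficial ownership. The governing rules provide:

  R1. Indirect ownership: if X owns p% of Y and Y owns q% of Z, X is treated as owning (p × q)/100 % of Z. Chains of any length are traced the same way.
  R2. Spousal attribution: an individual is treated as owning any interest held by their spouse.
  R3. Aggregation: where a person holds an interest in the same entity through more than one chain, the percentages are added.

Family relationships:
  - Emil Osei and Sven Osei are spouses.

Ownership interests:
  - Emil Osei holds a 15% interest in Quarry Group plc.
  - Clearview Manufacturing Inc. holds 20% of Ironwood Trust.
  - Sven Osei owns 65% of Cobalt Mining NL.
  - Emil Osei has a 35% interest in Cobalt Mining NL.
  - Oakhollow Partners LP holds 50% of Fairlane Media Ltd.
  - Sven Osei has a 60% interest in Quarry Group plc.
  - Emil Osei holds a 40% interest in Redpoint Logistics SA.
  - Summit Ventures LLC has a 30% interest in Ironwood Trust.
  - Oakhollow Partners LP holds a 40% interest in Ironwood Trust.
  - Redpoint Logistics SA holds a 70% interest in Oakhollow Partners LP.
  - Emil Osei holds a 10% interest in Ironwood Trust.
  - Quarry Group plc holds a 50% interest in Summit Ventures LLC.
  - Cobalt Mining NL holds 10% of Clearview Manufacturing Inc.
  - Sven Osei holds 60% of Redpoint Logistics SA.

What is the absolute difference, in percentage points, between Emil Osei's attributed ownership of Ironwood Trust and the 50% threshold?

By spousal attribution (R2), Emil Osei is treated as also owning Sven Osei's interest in Redpoint Logistics SA, giving 40% + 60% = 100%.
By spousal attribution (R2), Emil Osei is treated as also owning Sven Osei's interest in Quarry Group plc, giving 15% + 60% = 75%.
By spousal attribution (R2), Emil Osei is treated as also owning Sven Osei's interest in Cobalt Mining NL, giving 35% + 65% = 100%.
Chain via Redpoint Logistics SA → Oakhollow Partners LP (R1): 100% × 70% × 40% = 28% of Ironwood Trust.
Chain via Quarry Group plc → Summit Ventures LLC (R1): 75% × 50% × 30% = 11.25% of Ironwood Trust.
Chain via Cobalt Mining NL → Clearview Manufacturing Inc. (R1): 100% × 10% × 20% = 2% of Ironwood Trust.
Direct interest in Ironwood Trust: 10%.
Aggregating (R3): 28% + 11.25% + 2% + 10% = 51.25%.
51.25% exceeds the 50% threshold by 1.25 percentage points.

1.25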